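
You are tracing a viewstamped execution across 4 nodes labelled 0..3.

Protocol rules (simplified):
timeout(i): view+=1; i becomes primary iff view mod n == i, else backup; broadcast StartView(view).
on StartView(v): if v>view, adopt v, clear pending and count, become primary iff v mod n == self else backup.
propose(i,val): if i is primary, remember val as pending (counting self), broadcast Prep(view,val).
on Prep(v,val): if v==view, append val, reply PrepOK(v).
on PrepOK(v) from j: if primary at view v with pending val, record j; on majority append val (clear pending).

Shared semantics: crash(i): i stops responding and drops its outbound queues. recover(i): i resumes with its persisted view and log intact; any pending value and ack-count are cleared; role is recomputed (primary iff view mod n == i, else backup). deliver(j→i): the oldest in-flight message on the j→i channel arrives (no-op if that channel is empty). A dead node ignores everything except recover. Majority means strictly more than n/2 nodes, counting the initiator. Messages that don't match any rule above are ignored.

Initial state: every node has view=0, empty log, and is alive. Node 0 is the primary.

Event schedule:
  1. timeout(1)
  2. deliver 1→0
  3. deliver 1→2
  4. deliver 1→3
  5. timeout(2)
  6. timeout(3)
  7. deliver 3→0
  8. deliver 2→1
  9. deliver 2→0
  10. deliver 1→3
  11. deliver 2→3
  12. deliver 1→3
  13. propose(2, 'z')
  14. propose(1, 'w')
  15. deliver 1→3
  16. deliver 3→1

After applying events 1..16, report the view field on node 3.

2

[1] timeout(1) → N1(prim v1 [-])
[2] deliver 1→0 → N0(back v1 [-])
[3] deliver 1→2 → N2(back v1 [-])
[4] deliver 1→3 → N3(back v1 [-])
[5] timeout(2) → N2(prim v2 [-])
[6] timeout(3) → N3(back v2 [-])
[7] deliver 3→0 → N0(back v2 [-])
[8] deliver 2→1 → N1(back v2 [-])
[9] deliver 2→0 → ∅
[10] deliver 1→3 → ∅
[11] deliver 2→3 → ∅
[12] deliver 1→3 → ∅
[13] propose(2,'z') → ∅
[14] propose(1,'w') → ∅
[15] deliver 1→3 → ∅
[16] deliver 3→1 → ∅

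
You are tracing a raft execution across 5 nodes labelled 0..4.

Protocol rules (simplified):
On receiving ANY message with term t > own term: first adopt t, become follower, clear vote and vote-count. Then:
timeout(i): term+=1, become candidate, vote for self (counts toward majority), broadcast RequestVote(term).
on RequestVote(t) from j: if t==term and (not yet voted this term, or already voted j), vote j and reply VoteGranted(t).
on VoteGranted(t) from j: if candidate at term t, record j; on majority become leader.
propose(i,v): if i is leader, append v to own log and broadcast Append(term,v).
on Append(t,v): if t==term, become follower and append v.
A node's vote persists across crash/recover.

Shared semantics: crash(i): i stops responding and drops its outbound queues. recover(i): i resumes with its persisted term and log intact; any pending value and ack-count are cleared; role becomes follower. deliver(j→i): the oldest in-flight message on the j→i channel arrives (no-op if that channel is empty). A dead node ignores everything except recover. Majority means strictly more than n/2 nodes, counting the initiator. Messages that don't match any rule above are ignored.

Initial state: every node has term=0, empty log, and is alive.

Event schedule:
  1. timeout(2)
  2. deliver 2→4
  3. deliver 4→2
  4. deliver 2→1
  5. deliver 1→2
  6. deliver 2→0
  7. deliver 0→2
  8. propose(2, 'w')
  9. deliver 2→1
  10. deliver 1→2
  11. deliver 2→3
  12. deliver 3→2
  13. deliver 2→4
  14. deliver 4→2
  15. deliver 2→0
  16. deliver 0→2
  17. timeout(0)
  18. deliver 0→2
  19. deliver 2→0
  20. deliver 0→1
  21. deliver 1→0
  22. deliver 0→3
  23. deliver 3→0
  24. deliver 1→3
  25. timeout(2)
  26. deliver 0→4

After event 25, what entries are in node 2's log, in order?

[1] timeout(2) → N2(cand t1 [-])
[2] deliver 2→4 → N4(foll t1 [-])
[3] deliver 4→2 → ∅
[4] deliver 2→1 → N1(foll t1 [-])
[5] deliver 1→2 → N2(lead t1 [-])
[6] deliver 2→0 → N0(foll t1 [-])
[7] deliver 0→2 → ∅
[8] propose(2,'w') → N2(lead t1 [w])
[9] deliver 2→1 → N1(foll t1 [w])
[10] deliver 1→2 → ∅
[11] deliver 2→3 → N3(foll t1 [-])
[12] deliver 3→2 → ∅
[13] deliver 2→4 → N4(foll t1 [w])
[14] deliver 4→2 → ∅
[15] deliver 2→0 → N0(foll t1 [w])
[16] deliver 0→2 → ∅
[17] timeout(0) → N0(cand t2 [w])
[18] deliver 0→2 → N2(foll t2 [w])
[19] deliver 2→0 → ∅
[20] deliver 0→1 → N1(foll t2 [w])
[21] deliver 1→0 → N0(lead t2 [w])
[22] deliver 0→3 → N3(foll t2 [-])
[23] deliver 3→0 → ∅
[24] deliver 1→3 → ∅
[25] timeout(2) → N2(cand t3 [w])

w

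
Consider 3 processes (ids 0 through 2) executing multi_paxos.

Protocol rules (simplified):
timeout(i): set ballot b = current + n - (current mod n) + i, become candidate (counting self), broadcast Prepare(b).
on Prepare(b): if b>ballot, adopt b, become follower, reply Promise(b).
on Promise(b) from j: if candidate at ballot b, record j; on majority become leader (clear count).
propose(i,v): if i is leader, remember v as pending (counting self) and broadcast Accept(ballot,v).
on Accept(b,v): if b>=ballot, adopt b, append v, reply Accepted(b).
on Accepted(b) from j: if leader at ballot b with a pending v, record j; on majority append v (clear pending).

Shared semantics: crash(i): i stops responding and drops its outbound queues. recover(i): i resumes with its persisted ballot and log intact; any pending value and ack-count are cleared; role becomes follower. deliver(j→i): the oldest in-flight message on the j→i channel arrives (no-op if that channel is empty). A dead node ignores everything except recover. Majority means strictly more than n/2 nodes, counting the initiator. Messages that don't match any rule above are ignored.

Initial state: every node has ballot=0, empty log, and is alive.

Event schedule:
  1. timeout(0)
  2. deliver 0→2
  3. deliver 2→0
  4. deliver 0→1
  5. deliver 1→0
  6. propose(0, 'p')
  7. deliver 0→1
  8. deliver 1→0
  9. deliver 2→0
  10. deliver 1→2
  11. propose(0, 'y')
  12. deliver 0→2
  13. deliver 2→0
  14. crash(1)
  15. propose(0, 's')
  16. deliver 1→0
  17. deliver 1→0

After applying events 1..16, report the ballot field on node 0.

3

1. timeout(0):  <0:cand b3 ->
2. deliver 0→2:  <2:foll b3 ->
3. deliver 2→0:  <0:lead b3 ->
4. deliver 0→1:  <1:foll b3 ->
5. deliver 1→0:  nop
6. propose(0,'p'):  nop
7. deliver 0→1:  <1:foll b3 p>
8. deliver 1→0:  <0:lead b3 p>
9. deliver 2→0:  nop
10. deliver 1→2:  nop
11. propose(0,'y'):  nop
12. deliver 0→2:  <2:foll b3 p>
13. deliver 2→0:  <0:lead b3 p,y>
14. crash(1):  <1:✗foll b3 p>
15. propose(0,'s'):  nop
16. deliver 1→0:  nop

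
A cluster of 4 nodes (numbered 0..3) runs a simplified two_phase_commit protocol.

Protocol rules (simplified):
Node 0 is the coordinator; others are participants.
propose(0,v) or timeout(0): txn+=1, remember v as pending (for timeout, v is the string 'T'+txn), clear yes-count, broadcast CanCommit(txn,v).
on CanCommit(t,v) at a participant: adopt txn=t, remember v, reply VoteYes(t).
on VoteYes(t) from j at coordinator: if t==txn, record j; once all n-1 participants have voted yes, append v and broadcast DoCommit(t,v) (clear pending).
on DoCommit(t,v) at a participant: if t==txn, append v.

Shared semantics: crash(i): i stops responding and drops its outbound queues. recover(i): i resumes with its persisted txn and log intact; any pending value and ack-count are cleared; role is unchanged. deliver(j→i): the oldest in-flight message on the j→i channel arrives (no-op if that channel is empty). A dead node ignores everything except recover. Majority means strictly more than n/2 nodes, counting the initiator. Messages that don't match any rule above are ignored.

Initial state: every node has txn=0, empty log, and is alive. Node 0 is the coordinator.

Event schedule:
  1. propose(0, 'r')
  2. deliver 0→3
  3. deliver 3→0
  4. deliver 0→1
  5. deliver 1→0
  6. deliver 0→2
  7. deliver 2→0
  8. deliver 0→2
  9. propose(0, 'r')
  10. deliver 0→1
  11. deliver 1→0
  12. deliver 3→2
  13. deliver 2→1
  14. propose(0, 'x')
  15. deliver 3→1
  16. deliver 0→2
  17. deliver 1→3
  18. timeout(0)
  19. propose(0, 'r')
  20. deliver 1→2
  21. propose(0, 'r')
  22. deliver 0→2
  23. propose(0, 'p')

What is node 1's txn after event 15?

1

step 1 propose(0,'r'): 0={coor,t=1,log=-}
step 2 deliver 0→3: 3={part,t=1,log=-}
step 3 deliver 3→0: —
step 4 deliver 0→1: 1={part,t=1,log=-}
step 5 deliver 1→0: —
step 6 deliver 0→2: 2={part,t=1,log=-}
step 7 deliver 2→0: 0={coor,t=1,log=r}
step 8 deliver 0→2: 2={part,t=1,log=r}
step 9 propose(0,'r'): 0={coor,t=2,log=r}
step 10 deliver 0→1: 1={part,t=1,log=r}
step 11 deliver 1→0: —
step 12 deliver 3→2: —
step 13 deliver 2→1: —
step 14 propose(0,'x'): 0={coor,t=3,log=r}
step 15 deliver 3→1: —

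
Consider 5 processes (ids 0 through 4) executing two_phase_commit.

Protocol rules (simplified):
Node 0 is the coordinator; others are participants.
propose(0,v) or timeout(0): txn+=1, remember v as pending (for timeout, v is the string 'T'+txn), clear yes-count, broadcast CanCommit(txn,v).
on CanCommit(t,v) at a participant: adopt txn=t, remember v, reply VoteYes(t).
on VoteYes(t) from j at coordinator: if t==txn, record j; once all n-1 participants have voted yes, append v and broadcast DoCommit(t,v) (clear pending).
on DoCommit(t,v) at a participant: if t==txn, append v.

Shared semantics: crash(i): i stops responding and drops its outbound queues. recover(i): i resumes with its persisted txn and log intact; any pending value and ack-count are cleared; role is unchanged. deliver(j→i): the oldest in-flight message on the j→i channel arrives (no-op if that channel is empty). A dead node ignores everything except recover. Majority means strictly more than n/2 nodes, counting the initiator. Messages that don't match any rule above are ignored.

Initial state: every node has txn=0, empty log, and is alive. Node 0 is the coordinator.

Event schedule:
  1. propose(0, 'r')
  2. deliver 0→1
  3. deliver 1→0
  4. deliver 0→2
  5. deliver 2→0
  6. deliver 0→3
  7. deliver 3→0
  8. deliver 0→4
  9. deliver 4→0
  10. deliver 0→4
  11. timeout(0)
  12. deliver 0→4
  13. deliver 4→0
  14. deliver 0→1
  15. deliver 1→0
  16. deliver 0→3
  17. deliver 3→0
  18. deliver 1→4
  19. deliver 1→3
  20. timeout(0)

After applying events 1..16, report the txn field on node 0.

e1 propose(0,'r'): 0[coor,t=1,-]
e2 deliver 0→1: 1[part,t=1,-]
e3 deliver 1→0: ·
e4 deliver 0→2: 2[part,t=1,-]
e5 deliver 2→0: ·
e6 deliver 0→3: 3[part,t=1,-]
e7 deliver 3→0: ·
e8 deliver 0→4: 4[part,t=1,-]
e9 deliver 4→0: 0[coor,t=1,r]
e10 deliver 0→4: 4[part,t=1,r]
e11 timeout(0): 0[coor,t=2,r]
e12 deliver 0→4: 4[part,t=2,r]
e13 deliver 4→0: ·
e14 deliver 0→1: 1[part,t=1,r]
e15 deliver 1→0: ·
e16 deliver 0→3: 3[part,t=1,r]

2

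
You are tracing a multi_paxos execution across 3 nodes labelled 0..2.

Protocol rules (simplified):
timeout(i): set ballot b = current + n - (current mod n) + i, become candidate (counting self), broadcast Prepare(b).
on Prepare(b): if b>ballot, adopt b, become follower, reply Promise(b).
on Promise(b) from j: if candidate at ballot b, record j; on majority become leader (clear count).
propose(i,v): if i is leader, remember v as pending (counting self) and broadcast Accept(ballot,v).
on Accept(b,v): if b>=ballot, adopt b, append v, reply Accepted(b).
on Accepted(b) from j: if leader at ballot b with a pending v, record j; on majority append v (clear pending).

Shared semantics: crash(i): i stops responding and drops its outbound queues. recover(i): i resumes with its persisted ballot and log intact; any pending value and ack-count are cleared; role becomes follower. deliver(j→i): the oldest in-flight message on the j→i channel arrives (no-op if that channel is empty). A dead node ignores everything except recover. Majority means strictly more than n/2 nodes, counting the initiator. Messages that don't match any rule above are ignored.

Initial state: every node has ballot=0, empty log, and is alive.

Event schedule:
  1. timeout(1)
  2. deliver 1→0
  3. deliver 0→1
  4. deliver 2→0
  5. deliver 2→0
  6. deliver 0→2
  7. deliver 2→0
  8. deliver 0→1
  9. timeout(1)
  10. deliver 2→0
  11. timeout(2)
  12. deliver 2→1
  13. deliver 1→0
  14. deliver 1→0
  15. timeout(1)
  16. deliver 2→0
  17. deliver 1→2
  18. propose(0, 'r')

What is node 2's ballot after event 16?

5

e1 timeout(1): 1[cand,b=4,-]
e2 deliver 1→0: 0[foll,b=4,-]
e3 deliver 0→1: 1[lead,b=4,-]
e4 deliver 2→0: ·
e5 deliver 2→0: ·
e6 deliver 0→2: ·
e7 deliver 2→0: ·
e8 deliver 0→1: ·
e9 timeout(1): 1[cand,b=7,-]
e10 deliver 2→0: ·
e11 timeout(2): 2[cand,b=5,-]
e12 deliver 2→1: ·
e13 deliver 1→0: 0[foll,b=7,-]
e14 deliver 1→0: ·
e15 timeout(1): 1[cand,b=10,-]
e16 deliver 2→0: ·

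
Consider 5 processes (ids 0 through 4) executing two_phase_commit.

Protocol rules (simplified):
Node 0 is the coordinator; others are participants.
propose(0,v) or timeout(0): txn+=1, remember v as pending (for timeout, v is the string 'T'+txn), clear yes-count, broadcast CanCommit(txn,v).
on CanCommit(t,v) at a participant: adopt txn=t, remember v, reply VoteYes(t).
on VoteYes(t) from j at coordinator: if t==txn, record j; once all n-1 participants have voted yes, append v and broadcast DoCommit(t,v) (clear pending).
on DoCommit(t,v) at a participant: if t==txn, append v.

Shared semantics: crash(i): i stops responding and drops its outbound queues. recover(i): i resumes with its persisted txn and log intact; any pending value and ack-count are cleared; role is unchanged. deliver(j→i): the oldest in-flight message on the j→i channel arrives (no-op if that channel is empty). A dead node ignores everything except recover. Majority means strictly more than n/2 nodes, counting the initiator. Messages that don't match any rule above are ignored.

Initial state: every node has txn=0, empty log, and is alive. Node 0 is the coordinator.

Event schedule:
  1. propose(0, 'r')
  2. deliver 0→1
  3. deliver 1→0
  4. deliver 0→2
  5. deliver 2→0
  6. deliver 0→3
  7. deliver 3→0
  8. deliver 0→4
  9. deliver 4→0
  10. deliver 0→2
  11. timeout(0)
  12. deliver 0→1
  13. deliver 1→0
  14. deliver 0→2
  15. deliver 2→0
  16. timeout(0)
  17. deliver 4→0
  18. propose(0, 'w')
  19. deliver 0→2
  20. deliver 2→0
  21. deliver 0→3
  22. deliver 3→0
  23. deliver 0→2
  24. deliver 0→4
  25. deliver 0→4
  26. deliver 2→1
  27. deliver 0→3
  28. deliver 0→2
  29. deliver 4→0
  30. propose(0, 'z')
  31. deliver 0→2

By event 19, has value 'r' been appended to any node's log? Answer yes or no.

yes

e1 propose(0,'r'): 0[coor,t=1,-]
e2 deliver 0→1: 1[part,t=1,-]
e3 deliver 1→0: ·
e4 deliver 0→2: 2[part,t=1,-]
e5 deliver 2→0: ·
e6 deliver 0→3: 3[part,t=1,-]
e7 deliver 3→0: ·
e8 deliver 0→4: 4[part,t=1,-]
e9 deliver 4→0: 0[coor,t=1,r]
e10 deliver 0→2: 2[part,t=1,r]
e11 timeout(0): 0[coor,t=2,r]
e12 deliver 0→1: 1[part,t=1,r]
e13 deliver 1→0: ·
e14 deliver 0→2: 2[part,t=2,r]
e15 deliver 2→0: ·
e16 timeout(0): 0[coor,t=3,r]
e17 deliver 4→0: ·
e18 propose(0,'w'): 0[coor,t=4,r]
e19 deliver 0→2: 2[part,t=3,r]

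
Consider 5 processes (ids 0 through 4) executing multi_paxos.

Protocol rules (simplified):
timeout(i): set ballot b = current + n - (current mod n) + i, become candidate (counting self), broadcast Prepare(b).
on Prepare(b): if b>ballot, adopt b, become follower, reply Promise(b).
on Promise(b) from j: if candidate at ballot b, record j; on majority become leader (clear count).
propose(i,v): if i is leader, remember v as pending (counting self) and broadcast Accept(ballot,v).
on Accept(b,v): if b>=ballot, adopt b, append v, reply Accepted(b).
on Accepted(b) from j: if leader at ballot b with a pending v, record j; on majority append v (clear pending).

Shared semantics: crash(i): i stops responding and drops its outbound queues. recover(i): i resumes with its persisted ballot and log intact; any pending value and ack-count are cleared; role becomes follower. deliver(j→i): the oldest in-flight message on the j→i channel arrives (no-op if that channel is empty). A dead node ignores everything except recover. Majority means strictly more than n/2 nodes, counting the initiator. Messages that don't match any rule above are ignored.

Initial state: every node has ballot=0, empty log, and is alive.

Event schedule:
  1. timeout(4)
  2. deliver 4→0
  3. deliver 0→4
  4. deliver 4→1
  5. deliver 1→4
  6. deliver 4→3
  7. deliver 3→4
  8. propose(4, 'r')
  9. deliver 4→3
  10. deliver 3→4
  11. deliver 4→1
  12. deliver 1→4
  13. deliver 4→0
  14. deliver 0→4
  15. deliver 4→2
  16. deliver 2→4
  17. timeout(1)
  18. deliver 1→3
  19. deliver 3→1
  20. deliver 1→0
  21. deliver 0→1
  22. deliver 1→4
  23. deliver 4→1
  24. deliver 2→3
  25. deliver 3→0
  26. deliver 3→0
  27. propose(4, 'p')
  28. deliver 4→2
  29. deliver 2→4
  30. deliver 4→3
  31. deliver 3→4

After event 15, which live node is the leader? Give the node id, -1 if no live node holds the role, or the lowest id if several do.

[1] timeout(4) → N4(cand b9 [-])
[2] deliver 4→0 → N0(foll b9 [-])
[3] deliver 0→4 → ∅
[4] deliver 4→1 → N1(foll b9 [-])
[5] deliver 1→4 → N4(lead b9 [-])
[6] deliver 4→3 → N3(foll b9 [-])
[7] deliver 3→4 → ∅
[8] propose(4,'r') → ∅
[9] deliver 4→3 → N3(foll b9 [r])
[10] deliver 3→4 → ∅
[11] deliver 4→1 → N1(foll b9 [r])
[12] deliver 1→4 → N4(lead b9 [r])
[13] deliver 4→0 → N0(foll b9 [r])
[14] deliver 0→4 → ∅
[15] deliver 4→2 → N2(foll b9 [-])

4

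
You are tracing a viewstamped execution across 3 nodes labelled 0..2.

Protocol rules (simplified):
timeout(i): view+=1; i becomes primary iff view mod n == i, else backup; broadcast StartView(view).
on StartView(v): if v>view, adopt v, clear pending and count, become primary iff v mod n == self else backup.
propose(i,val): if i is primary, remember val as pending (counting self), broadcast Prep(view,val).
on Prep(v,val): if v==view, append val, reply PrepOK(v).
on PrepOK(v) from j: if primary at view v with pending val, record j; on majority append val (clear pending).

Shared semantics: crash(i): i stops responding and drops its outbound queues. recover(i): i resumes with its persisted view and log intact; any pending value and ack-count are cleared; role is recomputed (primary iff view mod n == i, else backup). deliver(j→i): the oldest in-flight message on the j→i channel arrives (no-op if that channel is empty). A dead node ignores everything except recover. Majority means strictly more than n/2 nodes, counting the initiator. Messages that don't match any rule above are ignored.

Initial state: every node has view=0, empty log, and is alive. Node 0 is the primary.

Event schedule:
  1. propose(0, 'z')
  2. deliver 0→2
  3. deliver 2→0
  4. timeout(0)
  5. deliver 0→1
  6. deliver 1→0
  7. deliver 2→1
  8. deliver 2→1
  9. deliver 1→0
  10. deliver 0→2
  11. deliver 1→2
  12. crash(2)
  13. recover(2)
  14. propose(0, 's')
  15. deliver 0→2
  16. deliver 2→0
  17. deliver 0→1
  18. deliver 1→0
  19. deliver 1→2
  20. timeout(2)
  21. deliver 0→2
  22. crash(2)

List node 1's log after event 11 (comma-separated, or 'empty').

z

e1 propose(0,'z'): ·
e2 deliver 0→2: 2[back,v=0,z]
e3 deliver 2→0: 0[prim,v=0,z]
e4 timeout(0): 0[back,v=1,z]
e5 deliver 0→1: 1[back,v=0,z]
e6 deliver 1→0: ·
e7 deliver 2→1: ·
e8 deliver 2→1: ·
e9 deliver 1→0: ·
e10 deliver 0→2: 2[back,v=1,z]
e11 deliver 1→2: ·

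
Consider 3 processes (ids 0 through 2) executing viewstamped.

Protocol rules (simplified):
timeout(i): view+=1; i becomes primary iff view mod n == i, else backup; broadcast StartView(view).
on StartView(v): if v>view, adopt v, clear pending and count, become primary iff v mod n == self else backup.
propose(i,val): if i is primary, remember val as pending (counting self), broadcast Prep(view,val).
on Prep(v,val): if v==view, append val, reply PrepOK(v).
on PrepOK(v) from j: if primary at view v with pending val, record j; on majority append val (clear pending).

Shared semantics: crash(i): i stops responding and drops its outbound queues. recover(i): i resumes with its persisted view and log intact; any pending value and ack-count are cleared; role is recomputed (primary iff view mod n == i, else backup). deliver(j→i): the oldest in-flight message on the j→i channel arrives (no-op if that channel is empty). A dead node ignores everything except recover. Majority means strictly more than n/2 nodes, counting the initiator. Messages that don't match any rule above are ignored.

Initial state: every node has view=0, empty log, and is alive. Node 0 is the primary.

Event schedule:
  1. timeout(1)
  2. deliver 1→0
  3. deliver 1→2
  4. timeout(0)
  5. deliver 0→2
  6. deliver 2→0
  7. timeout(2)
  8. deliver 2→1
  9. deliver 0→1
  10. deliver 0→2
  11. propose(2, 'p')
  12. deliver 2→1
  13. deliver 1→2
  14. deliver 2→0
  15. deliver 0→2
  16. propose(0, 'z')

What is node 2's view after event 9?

3

1. timeout(1):  <1:prim v1 ->
2. deliver 1→0:  <0:back v1 ->
3. deliver 1→2:  <2:back v1 ->
4. timeout(0):  <0:back v2 ->
5. deliver 0→2:  <2:prim v2 ->
6. deliver 2→0:  nop
7. timeout(2):  <2:back v3 ->
8. deliver 2→1:  <1:back v3 ->
9. deliver 0→1:  nop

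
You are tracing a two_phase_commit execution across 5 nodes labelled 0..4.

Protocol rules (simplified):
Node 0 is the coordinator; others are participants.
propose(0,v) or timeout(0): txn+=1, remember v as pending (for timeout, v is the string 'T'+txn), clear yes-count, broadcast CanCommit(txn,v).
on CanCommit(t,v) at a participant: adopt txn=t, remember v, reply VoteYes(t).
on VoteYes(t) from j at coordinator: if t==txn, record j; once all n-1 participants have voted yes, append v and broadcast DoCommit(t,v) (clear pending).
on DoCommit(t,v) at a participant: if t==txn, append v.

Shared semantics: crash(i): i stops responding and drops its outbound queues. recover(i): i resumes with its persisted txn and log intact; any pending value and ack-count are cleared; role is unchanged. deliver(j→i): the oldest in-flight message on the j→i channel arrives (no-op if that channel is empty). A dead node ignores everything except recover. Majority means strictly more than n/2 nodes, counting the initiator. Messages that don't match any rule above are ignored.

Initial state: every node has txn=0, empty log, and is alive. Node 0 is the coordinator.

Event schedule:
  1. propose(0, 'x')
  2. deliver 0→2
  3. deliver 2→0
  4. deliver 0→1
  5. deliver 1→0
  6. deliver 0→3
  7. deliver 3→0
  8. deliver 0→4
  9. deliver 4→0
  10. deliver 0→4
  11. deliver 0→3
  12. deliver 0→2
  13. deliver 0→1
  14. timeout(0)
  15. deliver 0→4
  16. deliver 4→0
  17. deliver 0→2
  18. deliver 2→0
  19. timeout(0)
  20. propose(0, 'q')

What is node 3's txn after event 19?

1

after 1 — propose(0,'x'): n0:coor/t1/[-]
after 2 — deliver 0→2: n2:part/t1/[-]
after 3 — deliver 2→0: ·
after 4 — deliver 0→1: n1:part/t1/[-]
after 5 — deliver 1→0: ·
after 6 — deliver 0→3: n3:part/t1/[-]
after 7 — deliver 3→0: ·
after 8 — deliver 0→4: n4:part/t1/[-]
after 9 — deliver 4→0: n0:coor/t1/[x]
after 10 — deliver 0→4: n4:part/t1/[x]
after 11 — deliver 0→3: n3:part/t1/[x]
after 12 — deliver 0→2: n2:part/t1/[x]
after 13 — deliver 0→1: n1:part/t1/[x]
after 14 — timeout(0): n0:coor/t2/[x]
after 15 — deliver 0→4: n4:part/t2/[x]
after 16 — deliver 4→0: ·
after 17 — deliver 0→2: n2:part/t2/[x]
after 18 — deliver 2→0: ·
after 19 — timeout(0): n0:coor/t3/[x]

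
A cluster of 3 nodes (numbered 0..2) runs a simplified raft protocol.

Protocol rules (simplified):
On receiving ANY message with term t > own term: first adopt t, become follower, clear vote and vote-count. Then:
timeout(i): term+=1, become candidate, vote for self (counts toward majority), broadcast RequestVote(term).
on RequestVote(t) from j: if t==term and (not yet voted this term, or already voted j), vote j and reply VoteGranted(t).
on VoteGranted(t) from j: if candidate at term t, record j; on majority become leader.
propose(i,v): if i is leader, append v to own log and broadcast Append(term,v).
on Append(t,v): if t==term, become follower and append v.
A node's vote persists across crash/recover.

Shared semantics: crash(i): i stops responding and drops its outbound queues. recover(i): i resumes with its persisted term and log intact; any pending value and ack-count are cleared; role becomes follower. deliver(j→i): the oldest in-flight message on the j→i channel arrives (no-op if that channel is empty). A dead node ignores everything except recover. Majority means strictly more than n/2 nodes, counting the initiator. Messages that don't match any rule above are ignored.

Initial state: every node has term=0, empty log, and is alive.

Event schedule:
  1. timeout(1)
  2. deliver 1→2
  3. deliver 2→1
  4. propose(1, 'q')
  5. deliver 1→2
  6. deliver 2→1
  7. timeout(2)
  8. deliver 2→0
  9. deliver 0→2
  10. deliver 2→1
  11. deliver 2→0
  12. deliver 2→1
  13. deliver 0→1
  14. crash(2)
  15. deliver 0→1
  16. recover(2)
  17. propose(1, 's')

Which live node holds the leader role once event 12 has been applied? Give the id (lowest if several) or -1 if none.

after 1 — timeout(1): n1:cand/t1/[-]
after 2 — deliver 1→2: n2:foll/t1/[-]
after 3 — deliver 2→1: n1:lead/t1/[-]
after 4 — propose(1,'q'): n1:lead/t1/[q]
after 5 — deliver 1→2: n2:foll/t1/[q]
after 6 — deliver 2→1: ·
after 7 — timeout(2): n2:cand/t2/[q]
after 8 — deliver 2→0: n0:foll/t2/[-]
after 9 — deliver 0→2: n2:lead/t2/[q]
after 10 — deliver 2→1: n1:foll/t2/[q]
after 11 — deliver 2→0: ·
after 12 — deliver 2→1: ·

2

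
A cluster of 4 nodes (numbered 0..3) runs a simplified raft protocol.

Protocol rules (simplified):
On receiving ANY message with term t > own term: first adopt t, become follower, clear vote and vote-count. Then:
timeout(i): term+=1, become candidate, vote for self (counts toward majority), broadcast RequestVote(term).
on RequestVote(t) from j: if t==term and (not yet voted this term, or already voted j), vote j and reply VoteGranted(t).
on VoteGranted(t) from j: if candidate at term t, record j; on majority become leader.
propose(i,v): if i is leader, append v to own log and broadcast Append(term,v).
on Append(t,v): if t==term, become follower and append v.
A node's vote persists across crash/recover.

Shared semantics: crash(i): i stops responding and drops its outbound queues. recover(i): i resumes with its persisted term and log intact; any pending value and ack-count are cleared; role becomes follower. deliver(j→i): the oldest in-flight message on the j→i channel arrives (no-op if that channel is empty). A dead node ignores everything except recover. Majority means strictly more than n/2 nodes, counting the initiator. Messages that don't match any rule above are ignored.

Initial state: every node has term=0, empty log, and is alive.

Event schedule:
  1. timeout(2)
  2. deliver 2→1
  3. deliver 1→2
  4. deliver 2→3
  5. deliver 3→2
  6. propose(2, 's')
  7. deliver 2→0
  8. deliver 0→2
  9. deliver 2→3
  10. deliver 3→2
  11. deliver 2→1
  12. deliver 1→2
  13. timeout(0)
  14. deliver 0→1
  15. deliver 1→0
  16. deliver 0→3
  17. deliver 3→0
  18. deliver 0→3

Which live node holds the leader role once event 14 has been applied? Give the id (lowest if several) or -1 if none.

e1 timeout(2): 2[cand,t=1,-]
e2 deliver 2→1: 1[foll,t=1,-]
e3 deliver 1→2: ·
e4 deliver 2→3: 3[foll,t=1,-]
e5 deliver 3→2: 2[lead,t=1,-]
e6 propose(2,'s'): 2[lead,t=1,s]
e7 deliver 2→0: 0[foll,t=1,-]
e8 deliver 0→2: ·
e9 deliver 2→3: 3[foll,t=1,s]
e10 deliver 3→2: ·
e11 deliver 2→1: 1[foll,t=1,s]
e12 deliver 1→2: ·
e13 timeout(0): 0[cand,t=2,-]
e14 deliver 0→1: 1[foll,t=2,s]

2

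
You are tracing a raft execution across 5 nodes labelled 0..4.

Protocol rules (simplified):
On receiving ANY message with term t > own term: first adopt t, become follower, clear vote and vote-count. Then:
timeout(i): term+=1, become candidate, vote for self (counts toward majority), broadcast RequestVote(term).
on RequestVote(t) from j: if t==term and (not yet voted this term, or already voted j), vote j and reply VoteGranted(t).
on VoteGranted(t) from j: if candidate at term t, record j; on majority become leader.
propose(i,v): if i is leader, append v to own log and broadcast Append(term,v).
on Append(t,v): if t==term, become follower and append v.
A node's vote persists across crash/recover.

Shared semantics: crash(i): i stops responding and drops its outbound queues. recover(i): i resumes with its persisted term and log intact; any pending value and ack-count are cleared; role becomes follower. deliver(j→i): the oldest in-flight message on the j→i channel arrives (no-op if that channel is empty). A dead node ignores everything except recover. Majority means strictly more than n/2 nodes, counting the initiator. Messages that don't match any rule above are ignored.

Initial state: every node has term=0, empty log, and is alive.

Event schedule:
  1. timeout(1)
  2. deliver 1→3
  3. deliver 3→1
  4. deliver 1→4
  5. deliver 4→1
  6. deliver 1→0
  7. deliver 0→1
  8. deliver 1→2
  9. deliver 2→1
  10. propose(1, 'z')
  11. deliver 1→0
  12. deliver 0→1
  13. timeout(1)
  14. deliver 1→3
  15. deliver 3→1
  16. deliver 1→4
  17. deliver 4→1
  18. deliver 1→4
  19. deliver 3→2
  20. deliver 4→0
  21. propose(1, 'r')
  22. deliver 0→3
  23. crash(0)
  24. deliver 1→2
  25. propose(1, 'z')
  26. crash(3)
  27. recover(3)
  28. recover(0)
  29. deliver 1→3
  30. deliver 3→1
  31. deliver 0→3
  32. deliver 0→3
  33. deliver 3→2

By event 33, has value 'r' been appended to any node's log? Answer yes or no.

e1 timeout(1): 1[cand,t=1,-]
e2 deliver 1→3: 3[foll,t=1,-]
e3 deliver 3→1: ·
e4 deliver 1→4: 4[foll,t=1,-]
e5 deliver 4→1: 1[lead,t=1,-]
e6 deliver 1→0: 0[foll,t=1,-]
e7 deliver 0→1: ·
e8 deliver 1→2: 2[foll,t=1,-]
e9 deliver 2→1: ·
e10 propose(1,'z'): 1[lead,t=1,z]
e11 deliver 1→0: 0[foll,t=1,z]
e12 deliver 0→1: ·
e13 timeout(1): 1[cand,t=2,z]
e14 deliver 1→3: 3[foll,t=1,z]
e15 deliver 3→1: ·
e16 deliver 1→4: 4[foll,t=1,z]
e17 deliver 4→1: ·
e18 deliver 1→4: 4[foll,t=2,z]
e19 deliver 3→2: ·
e20 deliver 4→0: ·
e21 propose(1,'r'): ·
e22 deliver 0→3: ·
e23 crash(0): 0[✗foll,t=1,z]
e24 deliver 1→2: 2[foll,t=1,z]
e25 propose(1,'z'): ·
e26 crash(3): 3[✗foll,t=1,z]
e27 recover(3): 3[foll,t=1,z]
e28 recover(0): 0[foll,t=1,z]
e29 deliver 1→3: 3[foll,t=2,z]
e30 deliver 3→1: ·
e31 deliver 0→3: ·
e32 deliver 0→3: ·
e33 deliver 3→2: ·

no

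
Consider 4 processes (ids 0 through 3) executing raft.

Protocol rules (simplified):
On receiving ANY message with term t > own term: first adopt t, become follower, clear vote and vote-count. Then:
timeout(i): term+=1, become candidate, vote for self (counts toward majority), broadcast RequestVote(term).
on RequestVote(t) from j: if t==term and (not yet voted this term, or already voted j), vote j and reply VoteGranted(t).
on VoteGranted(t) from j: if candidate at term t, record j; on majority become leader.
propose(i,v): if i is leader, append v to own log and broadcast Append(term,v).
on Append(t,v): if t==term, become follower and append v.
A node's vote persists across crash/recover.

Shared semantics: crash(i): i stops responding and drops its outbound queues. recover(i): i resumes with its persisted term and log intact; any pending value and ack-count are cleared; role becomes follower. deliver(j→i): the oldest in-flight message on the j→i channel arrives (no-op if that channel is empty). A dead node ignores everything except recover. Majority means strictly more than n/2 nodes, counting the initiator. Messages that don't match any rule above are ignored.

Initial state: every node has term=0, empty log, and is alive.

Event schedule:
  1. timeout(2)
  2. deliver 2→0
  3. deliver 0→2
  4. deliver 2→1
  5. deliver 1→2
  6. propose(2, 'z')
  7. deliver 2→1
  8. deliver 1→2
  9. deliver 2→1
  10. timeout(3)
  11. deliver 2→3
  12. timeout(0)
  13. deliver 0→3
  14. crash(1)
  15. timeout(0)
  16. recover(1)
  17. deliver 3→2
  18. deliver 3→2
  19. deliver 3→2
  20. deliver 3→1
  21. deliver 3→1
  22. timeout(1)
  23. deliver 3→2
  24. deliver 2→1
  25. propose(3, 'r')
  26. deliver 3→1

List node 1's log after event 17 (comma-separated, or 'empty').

z

e1 timeout(2): 2[cand,t=1,-]
e2 deliver 2→0: 0[foll,t=1,-]
e3 deliver 0→2: ·
e4 deliver 2→1: 1[foll,t=1,-]
e5 deliver 1→2: 2[lead,t=1,-]
e6 propose(2,'z'): 2[lead,t=1,z]
e7 deliver 2→1: 1[foll,t=1,z]
e8 deliver 1→2: ·
e9 deliver 2→1: ·
e10 timeout(3): 3[cand,t=1,-]
e11 deliver 2→3: ·
e12 timeout(0): 0[cand,t=2,-]
e13 deliver 0→3: 3[foll,t=2,-]
e14 crash(1): 1[✗foll,t=1,z]
e15 timeout(0): 0[cand,t=3,-]
e16 recover(1): 1[foll,t=1,z]
e17 deliver 3→2: ·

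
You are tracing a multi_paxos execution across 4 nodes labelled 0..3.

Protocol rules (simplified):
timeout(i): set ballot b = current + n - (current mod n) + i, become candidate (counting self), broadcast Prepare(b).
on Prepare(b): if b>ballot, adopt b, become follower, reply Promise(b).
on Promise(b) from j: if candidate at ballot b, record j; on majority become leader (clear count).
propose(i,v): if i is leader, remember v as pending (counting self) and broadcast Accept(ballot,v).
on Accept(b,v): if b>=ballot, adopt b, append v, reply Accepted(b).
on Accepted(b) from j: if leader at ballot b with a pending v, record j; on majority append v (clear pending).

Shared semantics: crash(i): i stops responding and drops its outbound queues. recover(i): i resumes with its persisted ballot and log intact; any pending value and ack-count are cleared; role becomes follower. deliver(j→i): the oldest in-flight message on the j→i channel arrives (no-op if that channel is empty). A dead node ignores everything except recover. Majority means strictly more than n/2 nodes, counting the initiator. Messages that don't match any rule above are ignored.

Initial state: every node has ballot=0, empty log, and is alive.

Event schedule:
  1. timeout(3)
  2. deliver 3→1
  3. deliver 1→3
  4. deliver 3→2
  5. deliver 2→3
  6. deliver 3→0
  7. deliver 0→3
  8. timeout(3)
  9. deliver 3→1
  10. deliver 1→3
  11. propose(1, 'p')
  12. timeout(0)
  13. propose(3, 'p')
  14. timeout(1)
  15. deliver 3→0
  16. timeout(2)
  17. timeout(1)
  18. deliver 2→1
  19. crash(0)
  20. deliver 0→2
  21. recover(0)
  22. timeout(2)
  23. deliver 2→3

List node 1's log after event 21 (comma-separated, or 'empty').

[1] timeout(3) → N3(cand b7 [-])
[2] deliver 3→1 → N1(foll b7 [-])
[3] deliver 1→3 → ∅
[4] deliver 3→2 → N2(foll b7 [-])
[5] deliver 2→3 → N3(lead b7 [-])
[6] deliver 3→0 → N0(foll b7 [-])
[7] deliver 0→3 → ∅
[8] timeout(3) → N3(cand b11 [-])
[9] deliver 3→1 → N1(foll b11 [-])
[10] deliver 1→3 → ∅
[11] propose(1,'p') → ∅
[12] timeout(0) → N0(cand b8 [-])
[13] propose(3,'p') → ∅
[14] timeout(1) → N1(cand b13 [-])
[15] deliver 3→0 → N0(foll b11 [-])
[16] timeout(2) → N2(cand b10 [-])
[17] timeout(1) → N1(cand b17 [-])
[18] deliver 2→1 → ∅
[19] crash(0) → N0(✗foll b11 [-])
[20] deliver 0→2 → ∅
[21] recover(0) → N0(foll b11 [-])

empty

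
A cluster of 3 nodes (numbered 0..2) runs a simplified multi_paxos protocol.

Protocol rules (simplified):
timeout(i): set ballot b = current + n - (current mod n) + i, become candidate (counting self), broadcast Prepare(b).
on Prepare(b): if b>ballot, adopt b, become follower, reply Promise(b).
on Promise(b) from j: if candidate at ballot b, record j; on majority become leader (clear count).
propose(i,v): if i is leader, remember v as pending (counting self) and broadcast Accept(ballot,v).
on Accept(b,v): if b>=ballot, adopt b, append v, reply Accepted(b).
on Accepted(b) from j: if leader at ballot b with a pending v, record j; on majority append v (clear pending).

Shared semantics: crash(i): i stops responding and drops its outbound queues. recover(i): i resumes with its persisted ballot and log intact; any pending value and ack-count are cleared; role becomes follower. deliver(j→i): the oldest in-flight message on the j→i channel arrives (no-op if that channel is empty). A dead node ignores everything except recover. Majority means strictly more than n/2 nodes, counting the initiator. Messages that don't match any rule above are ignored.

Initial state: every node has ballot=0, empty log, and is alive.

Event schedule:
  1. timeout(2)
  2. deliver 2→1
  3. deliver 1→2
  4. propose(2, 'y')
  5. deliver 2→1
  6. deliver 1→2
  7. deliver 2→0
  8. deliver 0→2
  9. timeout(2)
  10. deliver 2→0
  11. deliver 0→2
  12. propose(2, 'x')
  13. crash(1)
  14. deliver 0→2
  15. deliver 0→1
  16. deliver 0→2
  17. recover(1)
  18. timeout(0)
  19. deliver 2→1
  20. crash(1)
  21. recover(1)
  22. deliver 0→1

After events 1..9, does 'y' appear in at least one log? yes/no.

step 1 timeout(2): 2={cand,b=5,log=-}
step 2 deliver 2→1: 1={foll,b=5,log=-}
step 3 deliver 1→2: 2={lead,b=5,log=-}
step 4 propose(2,'y'): —
step 5 deliver 2→1: 1={foll,b=5,log=y}
step 6 deliver 1→2: 2={lead,b=5,log=y}
step 7 deliver 2→0: 0={foll,b=5,log=-}
step 8 deliver 0→2: —
step 9 timeout(2): 2={cand,b=8,log=y}

yes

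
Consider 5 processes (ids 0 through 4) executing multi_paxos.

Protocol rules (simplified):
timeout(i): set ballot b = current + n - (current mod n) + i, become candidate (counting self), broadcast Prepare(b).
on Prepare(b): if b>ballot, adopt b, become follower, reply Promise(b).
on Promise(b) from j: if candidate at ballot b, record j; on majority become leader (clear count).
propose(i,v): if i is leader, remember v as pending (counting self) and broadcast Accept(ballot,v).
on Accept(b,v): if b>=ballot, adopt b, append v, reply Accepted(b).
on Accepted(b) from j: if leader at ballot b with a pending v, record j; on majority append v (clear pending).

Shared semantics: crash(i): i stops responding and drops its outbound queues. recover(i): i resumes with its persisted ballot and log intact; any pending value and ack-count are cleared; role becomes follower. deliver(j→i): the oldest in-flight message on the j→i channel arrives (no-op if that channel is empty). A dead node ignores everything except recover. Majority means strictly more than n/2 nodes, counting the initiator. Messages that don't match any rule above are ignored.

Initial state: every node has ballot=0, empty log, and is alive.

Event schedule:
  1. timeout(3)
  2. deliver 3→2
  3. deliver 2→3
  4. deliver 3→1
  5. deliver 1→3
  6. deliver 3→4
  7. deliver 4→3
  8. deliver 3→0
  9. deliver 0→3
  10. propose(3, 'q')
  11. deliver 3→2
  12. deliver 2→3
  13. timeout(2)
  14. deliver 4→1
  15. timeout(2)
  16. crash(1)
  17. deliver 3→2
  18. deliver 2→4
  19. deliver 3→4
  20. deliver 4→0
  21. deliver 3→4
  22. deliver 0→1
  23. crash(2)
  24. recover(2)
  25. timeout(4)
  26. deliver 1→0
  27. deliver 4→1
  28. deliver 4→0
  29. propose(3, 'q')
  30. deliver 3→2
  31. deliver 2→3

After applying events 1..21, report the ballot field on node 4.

12

[1] timeout(3) → N3(cand b8 [-])
[2] deliver 3→2 → N2(foll b8 [-])
[3] deliver 2→3 → ∅
[4] deliver 3→1 → N1(foll b8 [-])
[5] deliver 1→3 → N3(lead b8 [-])
[6] deliver 3→4 → N4(foll b8 [-])
[7] deliver 4→3 → ∅
[8] deliver 3→0 → N0(foll b8 [-])
[9] deliver 0→3 → ∅
[10] propose(3,'q') → ∅
[11] deliver 3→2 → N2(foll b8 [q])
[12] deliver 2→3 → ∅
[13] timeout(2) → N2(cand b12 [q])
[14] deliver 4→1 → ∅
[15] timeout(2) → N2(cand b17 [q])
[16] crash(1) → N1(✗foll b8 [-])
[17] deliver 3→2 → ∅
[18] deliver 2→4 → N4(foll b12 [-])
[19] deliver 3→4 → ∅
[20] deliver 4→0 → ∅
[21] deliver 3→4 → ∅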